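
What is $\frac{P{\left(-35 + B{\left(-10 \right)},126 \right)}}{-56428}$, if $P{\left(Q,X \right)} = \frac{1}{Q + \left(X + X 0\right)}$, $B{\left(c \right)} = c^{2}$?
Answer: $- \frac{1}{10777748} \approx -9.2784 \cdot 10^{-8}$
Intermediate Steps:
$P{\left(Q,X \right)} = \frac{1}{Q + X}$ ($P{\left(Q,X \right)} = \frac{1}{Q + \left(X + 0\right)} = \frac{1}{Q + X}$)
$\frac{P{\left(-35 + B{\left(-10 \right)},126 \right)}}{-56428} = \frac{1}{\left(\left(-35 + \left(-10\right)^{2}\right) + 126\right) \left(-56428\right)} = \frac{1}{\left(-35 + 100\right) + 126} \left(- \frac{1}{56428}\right) = \frac{1}{65 + 126} \left(- \frac{1}{56428}\right) = \frac{1}{191} \left(- \frac{1}{56428}\right) = - \frac{1}{10777748}$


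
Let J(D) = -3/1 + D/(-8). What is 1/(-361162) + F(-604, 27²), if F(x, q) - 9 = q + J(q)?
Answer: 930172727/1444648 ≈ 643.88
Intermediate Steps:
J(D) = -3 - D/8 (J(D) = -3*1 + D*(-⅛) = -3 - D/8)
F(x, q) = 6 + 7*q/8 (F(x, q) = 9 + (q + (-3 - q/8)) = 9 + (-3 + 7*q/8) = 6 + 7*q/8)
1/(-361162) + F(-604, 27²) = 1/(-361162) + (6 + (7/8)*27²) = -1/361162 + (6 + (7/8)*729) = -1/361162 + (6 + 5103/8) = -1/361162 + 5151/8 = 930172727/1444648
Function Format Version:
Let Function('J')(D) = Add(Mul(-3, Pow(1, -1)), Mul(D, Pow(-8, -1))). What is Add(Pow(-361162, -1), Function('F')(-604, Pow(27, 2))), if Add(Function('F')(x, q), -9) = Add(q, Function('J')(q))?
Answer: Rational(930172727, 1444648) ≈ 643.88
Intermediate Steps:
Function('J')(D) = Add(-3, Mul(Rational(-1, 8), D)) (Function('J')(D) = Add(Mul(-3, 1), Mul(D, Rational(-1, 8))) = Add(-3, Mul(Rational(-1, 8), D)))
Function('F')(x, q) = Add(6, Mul(Rational(7, 8), q)) (Function('F')(x, q) = Add(9, Add(q, Add(-3, Mul(Rational(-1, 8), q)))) = Add(9, Add(-3, Mul(Rational(7, 8), q))) = Add(6, Mul(Rational(7, 8), q)))
Add(Pow(-361162, -1), Function('F')(-604, Pow(27, 2))) = Add(Pow(-361162, -1), Add(6, Mul(Rational(7, 8), Pow(27, 2)))) = Add(Rational(-1, 361162), Add(6, Mul(Rational(7, 8), 729))) = Add(Rational(-1, 361162), Add(6, Rational(5103, 8))) = Add(Rational(-1, 361162), Rational(5151, 8)) = Rational(930172727, 1444648)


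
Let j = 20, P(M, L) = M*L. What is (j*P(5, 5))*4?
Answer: 2000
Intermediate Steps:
P(M, L) = L*M
(j*P(5, 5))*4 = (20*(5*5))*4 = (20*25)*4 = 500*4 = 2000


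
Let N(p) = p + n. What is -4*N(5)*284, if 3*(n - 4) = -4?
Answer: -26128/3 ≈ -8709.3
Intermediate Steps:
n = 8/3 (n = 4 + (⅓)*(-4) = 4 - 4/3 = 8/3 ≈ 2.6667)
N(p) = 8/3 + p (N(p) = p + 8/3 = 8/3 + p)
-4*N(5)*284 = -4*(8/3 + 5)*284 = -4*23/3*284 = -92/3*284 = -26128/3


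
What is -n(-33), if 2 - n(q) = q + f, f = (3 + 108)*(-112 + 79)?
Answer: -3698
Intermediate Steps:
f = -3663 (f = 111*(-33) = -3663)
n(q) = 3665 - q (n(q) = 2 - (q - 3663) = 2 - (-3663 + q) = 2 + (3663 - q) = 3665 - q)
-n(-33) = -(3665 - 1*(-33)) = -(3665 + 33) = -1*3698 = -3698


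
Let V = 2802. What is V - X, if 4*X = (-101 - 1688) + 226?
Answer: 12771/4 ≈ 3192.8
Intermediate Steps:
X = -1563/4 (X = ((-101 - 1688) + 226)/4 = (-1789 + 226)/4 = (¼)*(-1563) = -1563/4 ≈ -390.75)
V - X = 2802 - 1*(-1563/4) = 2802 + 1563/4 = 12771/4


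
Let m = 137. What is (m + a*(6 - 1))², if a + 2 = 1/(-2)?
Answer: 62001/4 ≈ 15500.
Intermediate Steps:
a = -5/2 (a = -2 + 1/(-2) = -2 - ½ = -5/2 ≈ -2.5000)
(m + a*(6 - 1))² = (137 - 5*(6 - 1)/2)² = (137 - 5/2*5)² = (137 - 25/2)² = (249/2)² = 62001/4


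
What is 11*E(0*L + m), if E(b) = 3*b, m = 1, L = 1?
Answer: 33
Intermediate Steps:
11*E(0*L + m) = 11*(3*(0*1 + 1)) = 11*(3*(0 + 1)) = 11*(3*1) = 11*3 = 33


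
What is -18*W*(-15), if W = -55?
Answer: -14850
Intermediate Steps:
-18*W*(-15) = -(-990)*(-15) = -18*825 = -14850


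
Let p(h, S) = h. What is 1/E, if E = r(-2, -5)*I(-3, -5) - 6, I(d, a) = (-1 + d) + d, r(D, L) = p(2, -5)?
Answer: -1/20 ≈ -0.050000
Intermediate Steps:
r(D, L) = 2
I(d, a) = -1 + 2*d
E = -20 (E = 2*(-1 + 2*(-3)) - 6 = 2*(-1 - 6) - 6 = 2*(-7) - 6 = -14 - 6 = -20)
1/E = 1/(-20) = -1/20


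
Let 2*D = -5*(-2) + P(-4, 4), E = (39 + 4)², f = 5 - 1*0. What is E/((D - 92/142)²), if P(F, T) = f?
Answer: 37283236/946729 ≈ 39.381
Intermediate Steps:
f = 5 (f = 5 + 0 = 5)
P(F, T) = 5
E = 1849 (E = 43² = 1849)
D = 15/2 (D = (-5*(-2) + 5)/2 = (10 + 5)/2 = (½)*15 = 15/2 ≈ 7.5000)
E/((D - 92/142)²) = 1849/((15/2 - 92/142)²) = 1849/((15/2 - 92*1/142)²) = 1849/((15/2 - 46/71)²) = 1849/((973/142)²) = 1849/(946729/20164) = 1849*(20164/946729) = 37283236/946729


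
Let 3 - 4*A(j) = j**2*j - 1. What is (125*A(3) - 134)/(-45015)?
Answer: 1137/60020 ≈ 0.018944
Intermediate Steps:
A(j) = 1 - j**3/4 (A(j) = 3/4 - (j**2*j - 1)/4 = 3/4 - (j**3 - 1)/4 = 3/4 - (-1 + j**3)/4 = 3/4 + (1/4 - j**3/4) = 1 - j**3/4)
(125*A(3) - 134)/(-45015) = (125*(1 - 1/4*3**3) - 134)/(-45015) = (125*(1 - 1/4*27) - 134)*(-1/45015) = (125*(1 - 27/4) - 134)*(-1/45015) = (125*(-23/4) - 134)*(-1/45015) = (-2875/4 - 134)*(-1/45015) = -3411/4*(-1/45015) = 1137/60020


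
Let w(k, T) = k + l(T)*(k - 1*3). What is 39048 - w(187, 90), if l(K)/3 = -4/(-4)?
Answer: 38309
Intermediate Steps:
l(K) = 3 (l(K) = 3*(-4/(-4)) = 3*(-4*(-1/4)) = 3*1 = 3)
w(k, T) = -9 + 4*k (w(k, T) = k + 3*(k - 1*3) = k + 3*(k - 3) = k + 3*(-3 + k) = k + (-9 + 3*k) = -9 + 4*k)
39048 - w(187, 90) = 39048 - (-9 + 4*187) = 39048 - (-9 + 748) = 39048 - 1*739 = 39048 - 739 = 38309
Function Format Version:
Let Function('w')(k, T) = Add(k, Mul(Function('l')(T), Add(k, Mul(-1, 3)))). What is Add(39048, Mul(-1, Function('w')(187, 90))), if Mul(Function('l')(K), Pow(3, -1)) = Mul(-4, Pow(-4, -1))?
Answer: 38309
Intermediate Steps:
Function('l')(K) = 3 (Function('l')(K) = Mul(3, Mul(-4, Pow(-4, -1))) = Mul(3, Mul(-4, Rational(-1, 4))) = Mul(3, 1) = 3)
Function('w')(k, T) = Add(-9, Mul(4, k)) (Function('w')(k, T) = Add(k, Mul(3, Add(k, Mul(-1, 3)))) = Add(k, Mul(3, Add(k, -3))) = Add(k, Mul(3, Add(-3, k))) = Add(k, Add(-9, Mul(3, k))) = Add(-9, Mul(4, k)))
Add(39048, Mul(-1, Function('w')(187, 90))) = Add(39048, Mul(-1, Add(-9, Mul(4, 187)))) = Add(39048, Mul(-1, Add(-9, 748))) = Add(39048, Mul(-1, 739)) = Add(39048, -739) = 38309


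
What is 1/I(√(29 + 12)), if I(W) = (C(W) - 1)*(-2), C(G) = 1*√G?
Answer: 1/(2 - 2*41^(¼)) ≈ -0.32670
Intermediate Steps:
C(G) = √G
I(W) = 2 - 2*√W (I(W) = (√W - 1)*(-2) = (-1 + √W)*(-2) = 2 - 2*√W)
1/I(√(29 + 12)) = 1/(2 - 2*(29 + 12)^(¼)) = 1/(2 - 2*41^(¼))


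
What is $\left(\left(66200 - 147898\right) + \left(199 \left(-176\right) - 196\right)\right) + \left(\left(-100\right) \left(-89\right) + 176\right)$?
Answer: $-107842$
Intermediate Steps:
$\left(\left(66200 - 147898\right) + \left(199 \left(-176\right) - 196\right)\right) + \left(\left(-100\right) \left(-89\right) + 176\right) = \left(-81698 - 35220\right) + \left(8900 + 176\right) = \left(-81698 - 35220\right) + 9076 = -116918 + 9076 = -107842$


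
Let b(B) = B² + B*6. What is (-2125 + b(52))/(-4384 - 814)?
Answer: -891/5198 ≈ -0.17141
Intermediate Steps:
b(B) = B² + 6*B
(-2125 + b(52))/(-4384 - 814) = (-2125 + 52*(6 + 52))/(-4384 - 814) = (-2125 + 52*58)/(-5198) = (-2125 + 3016)*(-1/5198) = 891*(-1/5198) = -891/5198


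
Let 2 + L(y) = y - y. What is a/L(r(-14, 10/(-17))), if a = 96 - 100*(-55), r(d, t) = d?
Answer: -2798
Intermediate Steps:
L(y) = -2 (L(y) = -2 + (y - y) = -2 + 0 = -2)
a = 5596 (a = 96 + 5500 = 5596)
a/L(r(-14, 10/(-17))) = 5596/(-2) = 5596*(-1/2) = -2798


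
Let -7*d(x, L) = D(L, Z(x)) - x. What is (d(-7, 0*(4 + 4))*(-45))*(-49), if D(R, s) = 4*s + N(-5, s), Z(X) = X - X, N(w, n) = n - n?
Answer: -2205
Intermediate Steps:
N(w, n) = 0
Z(X) = 0
D(R, s) = 4*s (D(R, s) = 4*s + 0 = 4*s)
d(x, L) = x/7 (d(x, L) = -(4*0 - x)/7 = -(0 - x)/7 = -(-1)*x/7 = x/7)
(d(-7, 0*(4 + 4))*(-45))*(-49) = (((⅐)*(-7))*(-45))*(-49) = -1*(-45)*(-49) = 45*(-49) = -2205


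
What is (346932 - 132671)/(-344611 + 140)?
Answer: -214261/344471 ≈ -0.62200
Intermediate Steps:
(346932 - 132671)/(-344611 + 140) = 214261/(-344471) = 214261*(-1/344471) = -214261/344471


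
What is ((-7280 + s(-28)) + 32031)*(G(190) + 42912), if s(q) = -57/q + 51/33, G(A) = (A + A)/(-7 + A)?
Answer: 14969150980109/14091 ≈ 1.0623e+9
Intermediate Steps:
G(A) = 2*A/(-7 + A) (G(A) = (2*A)/(-7 + A) = 2*A/(-7 + A))
s(q) = 17/11 - 57/q (s(q) = -57/q + 51*(1/33) = -57/q + 17/11 = 17/11 - 57/q)
((-7280 + s(-28)) + 32031)*(G(190) + 42912) = ((-7280 + (17/11 - 57/(-28))) + 32031)*(2*190/(-7 + 190) + 42912) = ((-7280 + (17/11 - 57*(-1/28))) + 32031)*(2*190/183 + 42912) = ((-7280 + (17/11 + 57/28)) + 32031)*(2*190*(1/183) + 42912) = ((-7280 + 1103/308) + 32031)*(380/183 + 42912) = (-2241137/308 + 32031)*(7853276/183) = (7624411/308)*(7853276/183) = 14969150980109/14091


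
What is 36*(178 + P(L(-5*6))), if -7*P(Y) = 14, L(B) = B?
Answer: 6336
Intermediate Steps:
P(Y) = -2 (P(Y) = -⅐*14 = -2)
36*(178 + P(L(-5*6))) = 36*(178 - 2) = 36*176 = 6336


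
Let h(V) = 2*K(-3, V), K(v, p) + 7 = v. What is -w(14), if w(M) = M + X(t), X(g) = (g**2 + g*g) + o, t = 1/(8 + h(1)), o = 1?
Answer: -1081/72 ≈ -15.014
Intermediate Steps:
K(v, p) = -7 + v
h(V) = -20 (h(V) = 2*(-7 - 3) = 2*(-10) = -20)
t = -1/12 (t = 1/(8 - 20) = 1/(-12) = -1/12 ≈ -0.083333)
X(g) = 1 + 2*g**2 (X(g) = (g**2 + g*g) + 1 = (g**2 + g**2) + 1 = 2*g**2 + 1 = 1 + 2*g**2)
w(M) = 73/72 + M (w(M) = M + (1 + 2*(-1/12)**2) = M + (1 + 2*(1/144)) = M + (1 + 1/72) = M + 73/72 = 73/72 + M)
-w(14) = -(73/72 + 14) = -1*1081/72 = -1081/72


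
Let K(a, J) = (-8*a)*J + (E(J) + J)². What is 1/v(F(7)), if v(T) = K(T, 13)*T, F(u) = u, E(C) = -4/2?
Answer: -1/4249 ≈ -0.00023535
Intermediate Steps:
E(C) = -2 (E(C) = -4*½ = -2)
K(a, J) = (-2 + J)² - 8*J*a (K(a, J) = (-8*a)*J + (-2 + J)² = -8*J*a + (-2 + J)² = (-2 + J)² - 8*J*a)
v(T) = T*(121 - 104*T) (v(T) = ((-2 + 13)² - 8*13*T)*T = (11² - 104*T)*T = (121 - 104*T)*T = T*(121 - 104*T))
1/v(F(7)) = 1/(7*(121 - 104*7)) = 1/(7*(121 - 728)) = 1/(7*(-607)) = 1/(-4249) = -1/4249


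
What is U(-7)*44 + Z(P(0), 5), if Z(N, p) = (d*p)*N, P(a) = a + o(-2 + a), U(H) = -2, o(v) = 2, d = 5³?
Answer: 1162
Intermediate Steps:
d = 125
P(a) = 2 + a (P(a) = a + 2 = 2 + a)
Z(N, p) = 125*N*p (Z(N, p) = (125*p)*N = 125*N*p)
U(-7)*44 + Z(P(0), 5) = -2*44 + 125*(2 + 0)*5 = -88 + 125*2*5 = -88 + 1250 = 1162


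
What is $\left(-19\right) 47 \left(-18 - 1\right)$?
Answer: $16967$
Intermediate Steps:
$\left(-19\right) 47 \left(-18 - 1\right) = - 893 \left(-18 - 1\right) = \left(-893\right) \left(-19\right) = 16967$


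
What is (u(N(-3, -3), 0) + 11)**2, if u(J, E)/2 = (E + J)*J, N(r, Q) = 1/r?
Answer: 10201/81 ≈ 125.94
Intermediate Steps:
u(J, E) = 2*J*(E + J) (u(J, E) = 2*((E + J)*J) = 2*(J*(E + J)) = 2*J*(E + J))
(u(N(-3, -3), 0) + 11)**2 = (2*(0 + 1/(-3))/(-3) + 11)**2 = (2*(-1/3)*(0 - 1/3) + 11)**2 = (2*(-1/3)*(-1/3) + 11)**2 = (2/9 + 11)**2 = (101/9)**2 = 10201/81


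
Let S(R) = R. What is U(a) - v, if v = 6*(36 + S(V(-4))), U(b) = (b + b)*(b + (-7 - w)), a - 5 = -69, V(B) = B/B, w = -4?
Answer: 8354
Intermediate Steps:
V(B) = 1
a = -64 (a = 5 - 69 = -64)
U(b) = 2*b*(-3 + b) (U(b) = (b + b)*(b + (-7 - 1*(-4))) = (2*b)*(b + (-7 + 4)) = (2*b)*(b - 3) = (2*b)*(-3 + b) = 2*b*(-3 + b))
v = 222 (v = 6*(36 + 1) = 6*37 = 222)
U(a) - v = 2*(-64)*(-3 - 64) - 1*222 = 2*(-64)*(-67) - 222 = 8576 - 222 = 8354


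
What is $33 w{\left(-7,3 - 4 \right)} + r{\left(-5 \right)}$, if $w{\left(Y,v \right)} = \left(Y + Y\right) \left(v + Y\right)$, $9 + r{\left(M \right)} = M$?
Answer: $3682$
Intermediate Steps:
$r{\left(M \right)} = -9 + M$
$w{\left(Y,v \right)} = 2 Y \left(Y + v\right)$
$33 w{\left(-7,3 - 4 \right)} + r{\left(-5 \right)} = 33 \cdot 2 \left(-7\right) \left(-7 + \left(3 - 4\right)\right) - 14 = 33 \cdot 2 \left(-7\right) \left(-7 - 1\right) - 14 = 33 \cdot 2 \left(-7\right) \left(-8\right) - 14 = 33 \cdot 112 - 14 = 3696 - 14 = 3682$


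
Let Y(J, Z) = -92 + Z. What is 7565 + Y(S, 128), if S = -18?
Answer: 7601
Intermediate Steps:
7565 + Y(S, 128) = 7565 + (-92 + 128) = 7565 + 36 = 7601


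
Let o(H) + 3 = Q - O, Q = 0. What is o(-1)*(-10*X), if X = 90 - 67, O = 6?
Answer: 2070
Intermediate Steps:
o(H) = -9 (o(H) = -3 + (0 - 1*6) = -3 + (0 - 6) = -3 - 6 = -9)
X = 23
o(-1)*(-10*X) = -(-90)*23 = -9*(-230) = 2070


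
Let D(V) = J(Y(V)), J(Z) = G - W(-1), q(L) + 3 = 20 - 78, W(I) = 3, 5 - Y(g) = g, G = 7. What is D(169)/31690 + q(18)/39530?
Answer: -177497/125270570 ≈ -0.0014169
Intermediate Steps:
Y(g) = 5 - g
q(L) = -61 (q(L) = -3 + (20 - 78) = -3 - 58 = -61)
J(Z) = 4 (J(Z) = 7 - 1*3 = 7 - 3 = 4)
D(V) = 4
D(169)/31690 + q(18)/39530 = 4/31690 - 61/39530 = 4*(1/31690) - 61*1/39530 = 2/15845 - 61/39530 = -177497/125270570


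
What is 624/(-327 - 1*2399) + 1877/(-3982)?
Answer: -3800735/5427466 ≈ -0.70028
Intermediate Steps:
624/(-327 - 1*2399) + 1877/(-3982) = 624/(-327 - 2399) + 1877*(-1/3982) = 624/(-2726) - 1877/3982 = 624*(-1/2726) - 1877/3982 = -312/1363 - 1877/3982 = -3800735/5427466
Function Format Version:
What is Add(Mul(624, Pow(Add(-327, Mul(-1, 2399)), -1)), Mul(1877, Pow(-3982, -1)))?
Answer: Rational(-3800735, 5427466) ≈ -0.70028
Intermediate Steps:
Add(Mul(624, Pow(Add(-327, Mul(-1, 2399)), -1)), Mul(1877, Pow(-3982, -1))) = Add(Mul(624, Pow(Add(-327, -2399), -1)), Mul(1877, Rational(-1, 3982))) = Add(Mul(624, Pow(-2726, -1)), Rational(-1877, 3982)) = Add(Mul(624, Rational(-1, 2726)), Rational(-1877, 3982)) = Add(Rational(-312, 1363), Rational(-1877, 3982)) = Rational(-3800735, 5427466)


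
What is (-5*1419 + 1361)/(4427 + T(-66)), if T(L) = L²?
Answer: -5734/8783 ≈ -0.65285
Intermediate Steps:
(-5*1419 + 1361)/(4427 + T(-66)) = (-5*1419 + 1361)/(4427 + (-66)²) = (-7095 + 1361)/(4427 + 4356) = -5734/8783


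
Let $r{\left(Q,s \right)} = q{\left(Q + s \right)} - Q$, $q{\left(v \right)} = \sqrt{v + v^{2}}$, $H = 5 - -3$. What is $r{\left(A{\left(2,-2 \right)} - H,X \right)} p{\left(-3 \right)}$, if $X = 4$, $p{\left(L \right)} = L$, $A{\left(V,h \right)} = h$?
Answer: $-30 - 3 \sqrt{30} \approx -46.432$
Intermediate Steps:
$H = 8$ ($H = 5 + 3 = 8$)
$r{\left(Q,s \right)} = \sqrt{\left(Q + s\right) \left(1 + Q + s\right)} - Q$ ($r{\left(Q,s \right)} = \sqrt{\left(Q + s\right) \left(1 + \left(Q + s\right)\right)} - Q = \sqrt{\left(Q + s\right) \left(1 + Q + s\right)} - Q$)
$r{\left(A{\left(2,-2 \right)} - H,X \right)} p{\left(-3 \right)} = \left(\sqrt{\left(\left(-2 - 8\right) + 4\right) \left(1 - 10 + 4\right)} - \left(-2 - 8\right)\right) \left(-3\right) = \left(\sqrt{\left(-10 + 4\right) \left(1 - 10 + 4\right)} - -10\right) \left(-3\right) = \left(\sqrt{\left(-6\right) \left(-5\right)} + 10\right) \left(-3\right) = \left(\sqrt{30} + 10\right) \left(-3\right) = \left(10 + \sqrt{30}\right) \left(-3\right) = -30 - 3 \sqrt{30}$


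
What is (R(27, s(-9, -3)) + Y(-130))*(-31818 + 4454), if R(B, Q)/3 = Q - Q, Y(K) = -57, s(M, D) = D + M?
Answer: 1559748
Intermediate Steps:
R(B, Q) = 0 (R(B, Q) = 3*(Q - Q) = 3*0 = 0)
(R(27, s(-9, -3)) + Y(-130))*(-31818 + 4454) = (0 - 57)*(-31818 + 4454) = -57*(-27364) = 1559748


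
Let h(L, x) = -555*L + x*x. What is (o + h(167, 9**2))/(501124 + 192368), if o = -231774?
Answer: -52983/115582 ≈ -0.45840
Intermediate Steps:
h(L, x) = x**2 - 555*L (h(L, x) = -555*L + x**2 = x**2 - 555*L)
(o + h(167, 9**2))/(501124 + 192368) = (-231774 + ((9**2)**2 - 555*167))/(501124 + 192368) = (-231774 + (81**2 - 92685))/693492 = (-231774 + (6561 - 92685))*(1/693492) = (-231774 - 86124)*(1/693492) = -317898*1/693492 = -52983/115582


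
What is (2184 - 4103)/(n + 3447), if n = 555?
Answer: -1919/4002 ≈ -0.47951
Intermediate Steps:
(2184 - 4103)/(n + 3447) = (2184 - 4103)/(555 + 3447) = -1919/4002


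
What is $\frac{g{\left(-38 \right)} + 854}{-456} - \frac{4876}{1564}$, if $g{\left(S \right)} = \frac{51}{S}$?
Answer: $- \frac{1469201}{294576} \approx -4.9875$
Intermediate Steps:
$\frac{g{\left(-38 \right)} + 854}{-456} - \frac{4876}{1564} = \frac{\frac{51}{-38} + 854}{-456} - \frac{4876}{1564} = \left(51 \left(- \frac{1}{38}\right) + 854\right) \left(- \frac{1}{456}\right) - \frac{53}{17} = \left(- \frac{51}{38} + 854\right) \left(- \frac{1}{456}\right) - \frac{53}{17} = \frac{32401}{38} \left(- \frac{1}{456}\right) - \frac{53}{17} = - \frac{32401}{17328} - \frac{53}{17} = - \frac{1469201}{294576}$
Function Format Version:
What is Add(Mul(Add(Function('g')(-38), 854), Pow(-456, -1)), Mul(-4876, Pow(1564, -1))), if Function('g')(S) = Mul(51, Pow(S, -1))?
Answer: Rational(-1469201, 294576) ≈ -4.9875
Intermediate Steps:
Add(Mul(Add(Function('g')(-38), 854), Pow(-456, -1)), Mul(-4876, Pow(1564, -1))) = Add(Mul(Add(Mul(51, Pow(-38, -1)), 854), Pow(-456, -1)), Mul(-4876, Pow(1564, -1))) = Add(Mul(Add(Mul(51, Rational(-1, 38)), 854), Rational(-1, 456)), Mul(-4876, Rational(1, 1564))) = Add(Mul(Add(Rational(-51, 38), 854), Rational(-1, 456)), Rational(-53, 17)) = Add(Mul(Rational(32401, 38), Rational(-1, 456)), Rational(-53, 17)) = Add(Rational(-32401, 17328), Rational(-53, 17)) = Rational(-1469201, 294576)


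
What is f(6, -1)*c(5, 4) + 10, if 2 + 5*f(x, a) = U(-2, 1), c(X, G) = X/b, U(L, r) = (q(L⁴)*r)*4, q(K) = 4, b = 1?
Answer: 24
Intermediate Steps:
U(L, r) = 16*r (U(L, r) = (4*r)*4 = 16*r)
c(X, G) = X (c(X, G) = X/1 = X*1 = X)
f(x, a) = 14/5 (f(x, a) = -⅖ + (16*1)/5 = -⅖ + (⅕)*16 = -⅖ + 16/5 = 14/5)
f(6, -1)*c(5, 4) + 10 = (14/5)*5 + 10 = 14 + 10 = 24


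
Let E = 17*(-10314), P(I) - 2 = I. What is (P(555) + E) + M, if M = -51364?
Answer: -226145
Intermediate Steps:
P(I) = 2 + I
E = -175338
(P(555) + E) + M = ((2 + 555) - 175338) - 51364 = (557 - 175338) - 51364 = -174781 - 51364 = -226145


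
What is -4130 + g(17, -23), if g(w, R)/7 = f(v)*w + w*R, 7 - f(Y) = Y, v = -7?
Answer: -5201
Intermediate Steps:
f(Y) = 7 - Y
g(w, R) = 98*w + 7*R*w (g(w, R) = 7*((7 - 1*(-7))*w + w*R) = 7*((7 + 7)*w + R*w) = 7*(14*w + R*w) = 98*w + 7*R*w)
-4130 + g(17, -23) = -4130 + 7*17*(14 - 23) = -4130 + 7*17*(-9) = -4130 - 1071 = -5201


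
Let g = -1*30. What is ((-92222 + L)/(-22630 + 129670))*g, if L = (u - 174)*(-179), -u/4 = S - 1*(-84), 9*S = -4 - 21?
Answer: 1643/2007 ≈ 0.81863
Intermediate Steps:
S = -25/9 (S = (-4 - 21)/9 = (⅑)*(-25) = -25/9 ≈ -2.7778)
u = -2924/9 (u = -4*(-25/9 - 1*(-84)) = -4*(-25/9 + 84) = -4*731/9 = -2924/9 ≈ -324.89)
g = -30
L = 803710/9 (L = (-2924/9 - 174)*(-179) = -4490/9*(-179) = 803710/9 ≈ 89301.)
((-92222 + L)/(-22630 + 129670))*g = ((-92222 + 803710/9)/(-22630 + 129670))*(-30) = -26288/9/107040*(-30) = -26288/9*1/107040*(-30) = -1643/60210*(-30) = 1643/2007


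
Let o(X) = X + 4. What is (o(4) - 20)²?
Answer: 144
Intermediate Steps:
o(X) = 4 + X
(o(4) - 20)² = ((4 + 4) - 20)² = (8 - 20)² = (-12)² = 144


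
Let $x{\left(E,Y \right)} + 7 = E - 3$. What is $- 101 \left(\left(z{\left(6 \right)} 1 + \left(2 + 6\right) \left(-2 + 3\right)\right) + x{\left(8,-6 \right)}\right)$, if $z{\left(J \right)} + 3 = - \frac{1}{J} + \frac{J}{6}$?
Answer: $- \frac{2323}{6} \approx -387.17$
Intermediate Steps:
$x{\left(E,Y \right)} = -10 + E$ ($x{\left(E,Y \right)} = -7 + \left(E - 3\right) = -7 + \left(-3 + E\right) = -10 + E$)
$z{\left(J \right)} = -3 - \frac{1}{J} + \frac{J}{6}$ ($z{\left(J \right)} = -3 + \left(- \frac{1}{J} + \frac{J}{6}\right) = -3 - \frac{1}{J} + \frac{J}{6}$)
$- 101 \left(\left(z{\left(6 \right)} 1 + \left(2 + 6\right) \left(-2 + 3\right)\right) + x{\left(8,-6 \right)}\right) = - 101 \left(\left(\left(-3 - \frac{1}{6} + \frac{1}{6} \cdot 6\right) 1 + \left(2 + 6\right) \left(-2 + 3\right)\right) + \left(-10 + 8\right)\right) = - 101 \left(\left(\left(-3 - \frac{1}{6} + 1\right) 1 + 8 \cdot 1\right) - 2\right) = - 101 \left(\left(\left(-3 - \frac{1}{6} + 1\right) 1 + 8\right) - 2\right) = - 101 \left(\left(\left(- \frac{13}{6}\right) 1 + 8\right) - 2\right) = - 101 \left(\left(- \frac{13}{6} + 8\right) - 2\right) = - 101 \left(\frac{35}{6} - 2\right) = \left(-101\right) \frac{23}{6} = - \frac{2323}{6}$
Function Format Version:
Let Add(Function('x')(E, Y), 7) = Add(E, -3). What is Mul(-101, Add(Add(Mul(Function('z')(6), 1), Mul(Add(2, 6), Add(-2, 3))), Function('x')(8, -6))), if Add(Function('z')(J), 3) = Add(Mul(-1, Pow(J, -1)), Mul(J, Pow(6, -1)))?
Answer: Rational(-2323, 6) ≈ -387.17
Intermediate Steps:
Function('x')(E, Y) = Add(-10, E) (Function('x')(E, Y) = Add(-7, Add(E, -3)) = Add(-7, Add(-3, E)) = Add(-10, E))
Function('z')(J) = Add(-3, Mul(-1, Pow(J, -1)), Mul(Rational(1, 6), J)) (Function('z')(J) = Add(-3, Add(Mul(-1, Pow(J, -1)), Mul(J, Pow(6, -1)))) = Add(-3, Add(Mul(-1, Pow(J, -1)), Mul(J, Rational(1, 6)))) = Add(-3, Add(Mul(-1, Pow(J, -1)), Mul(Rational(1, 6), J))) = Add(-3, Mul(-1, Pow(J, -1)), Mul(Rational(1, 6), J)))
Mul(-101, Add(Add(Mul(Function('z')(6), 1), Mul(Add(2, 6), Add(-2, 3))), Function('x')(8, -6))) = Mul(-101, Add(Add(Mul(Add(-3, Mul(-1, Pow(6, -1)), Mul(Rational(1, 6), 6)), 1), Mul(Add(2, 6), Add(-2, 3))), Add(-10, 8))) = Mul(-101, Add(Add(Mul(Add(-3, Mul(-1, Rational(1, 6)), 1), 1), Mul(8, 1)), -2)) = Mul(-101, Add(Add(Mul(Add(-3, Rational(-1, 6), 1), 1), 8), -2)) = Mul(-101, Add(Add(Mul(Rational(-13, 6), 1), 8), -2)) = Mul(-101, Add(Add(Rational(-13, 6), 8), -2)) = Mul(-101, Add(Rational(35, 6), -2)) = Mul(-101, Rational(23, 6)) = Rational(-2323, 6)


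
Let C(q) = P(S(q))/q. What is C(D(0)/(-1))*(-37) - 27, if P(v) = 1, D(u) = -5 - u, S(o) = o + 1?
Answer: -172/5 ≈ -34.400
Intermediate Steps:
S(o) = 1 + o
C(q) = 1/q
C(D(0)/(-1))*(-37) - 27 = -37/((-5 - 1*0)/(-1)) - 27 = -37/((-5 + 0)*(-1)) - 27 = -37/(-5*(-1)) - 27 = -37/5 - 27 = -172/5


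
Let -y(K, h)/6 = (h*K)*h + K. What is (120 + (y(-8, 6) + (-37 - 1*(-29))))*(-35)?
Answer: -66080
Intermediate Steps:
y(K, h) = -6*K - 6*K*h² (y(K, h) = -6*((h*K)*h + K) = -6*((K*h)*h + K) = -6*(K*h² + K) = -6*(K + K*h²) = -6*K - 6*K*h²)
(120 + (y(-8, 6) + (-37 - 1*(-29))))*(-35) = (120 + (-6*(-8)*(1 + 6²) + (-37 - 1*(-29))))*(-35) = (120 + (-6*(-8)*(1 + 36) + (-37 + 29)))*(-35) = (120 + (-6*(-8)*37 - 8))*(-35) = (120 + (1776 - 8))*(-35) = (120 + 1768)*(-35) = 1888*(-35) = -66080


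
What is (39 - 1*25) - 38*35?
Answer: -1316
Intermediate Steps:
(39 - 1*25) - 38*35 = (39 - 25) - 1330 = 14 - 1330 = -1316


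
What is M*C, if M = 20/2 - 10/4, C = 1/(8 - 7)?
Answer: 15/2 ≈ 7.5000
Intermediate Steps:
C = 1 (C = 1/1 = 1)
M = 15/2 (M = 20*(1/2) - 10*1/4 = 10 - 5/2 = 15/2 ≈ 7.5000)
M*C = (15/2)*1 = 15/2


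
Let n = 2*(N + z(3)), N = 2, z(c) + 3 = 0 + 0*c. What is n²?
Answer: 4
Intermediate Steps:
z(c) = -3 (z(c) = -3 + (0 + 0*c) = -3 + (0 + 0) = -3 + 0 = -3)
n = -2 (n = 2*(2 - 3) = 2*(-1) = -2)
n² = (-2)² = 4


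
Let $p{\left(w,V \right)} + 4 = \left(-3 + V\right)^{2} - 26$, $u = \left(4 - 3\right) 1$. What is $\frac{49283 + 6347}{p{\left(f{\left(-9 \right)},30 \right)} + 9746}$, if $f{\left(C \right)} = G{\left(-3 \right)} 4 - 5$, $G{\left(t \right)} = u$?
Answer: $\frac{11126}{2089} \approx 5.326$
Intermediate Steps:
$u = 1$ ($u = 1 \cdot 1 = 1$)
$G{\left(t \right)} = 1$
$f{\left(C \right)} = -1$ ($f{\left(C \right)} = 1 \cdot 4 - 5 = 4 - 5 = -1$)
$p{\left(w,V \right)} = -30 + \left(-3 + V\right)^{2}$ ($p{\left(w,V \right)} = -4 + \left(\left(-3 + V\right)^{2} - 26\right) = -4 + \left(-26 + \left(-3 + V\right)^{2}\right) = -30 + \left(-3 + V\right)^{2}$)
$\frac{49283 + 6347}{p{\left(f{\left(-9 \right)},30 \right)} + 9746} = \frac{49283 + 6347}{\left(-30 + \left(-3 + 30\right)^{2}\right) + 9746} = \frac{55630}{\left(-30 + 27^{2}\right) + 9746} = \frac{55630}{\left(-30 + 729\right) + 9746} = \frac{55630}{699 + 9746} = \frac{55630}{10445} = 55630 \cdot \frac{1}{10445} = \frac{11126}{2089}$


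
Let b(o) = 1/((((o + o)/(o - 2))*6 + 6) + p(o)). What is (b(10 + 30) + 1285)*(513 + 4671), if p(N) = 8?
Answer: 1685393568/253 ≈ 6.6616e+6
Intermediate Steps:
b(o) = 1/(14 + 12*o/(-2 + o)) (b(o) = 1/((((o + o)/(o - 2))*6 + 6) + 8) = 1/((((2*o)/(-2 + o))*6 + 6) + 8) = 1/(((2*o/(-2 + o))*6 + 6) + 8) = 1/((12*o/(-2 + o) + 6) + 8) = 1/((6 + 12*o/(-2 + o)) + 8) = 1/(14 + 12*o/(-2 + o)))
(b(10 + 30) + 1285)*(513 + 4671) = ((-2 + (10 + 30))/(2*(-14 + 13*(10 + 30))) + 1285)*(513 + 4671) = ((-2 + 40)/(2*(-14 + 13*40)) + 1285)*5184 = ((½)*38/(-14 + 520) + 1285)*5184 = ((½)*38/506 + 1285)*5184 = ((½)*(1/506)*38 + 1285)*5184 = (19/506 + 1285)*5184 = (650229/506)*5184 = 1685393568/253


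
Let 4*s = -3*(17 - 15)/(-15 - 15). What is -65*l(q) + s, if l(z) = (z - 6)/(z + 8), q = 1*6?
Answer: 1/20 ≈ 0.050000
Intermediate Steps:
q = 6
l(z) = (-6 + z)/(8 + z)
s = 1/20 (s = (-3*(17 - 15)/(-15 - 15))/4 = (-6/(-30))/4 = (-6*(-1)/30)/4 = (-3*(-1/15))/4 = (1/4)*(1/5) = 1/20 ≈ 0.050000)
-65*l(q) + s = -65*(-6 + 6)/(8 + 6) + 1/20 = -65*0/14 + 1/20 = -65*0 + 1/20 = 0 + 1/20 = 1/20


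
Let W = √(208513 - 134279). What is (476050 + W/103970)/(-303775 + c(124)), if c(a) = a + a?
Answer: -476050/303527 - √74234/31557702190 ≈ -1.5684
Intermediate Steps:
W = √74234 ≈ 272.46
c(a) = 2*a
(476050 + W/103970)/(-303775 + c(124)) = (476050 + √74234/103970)/(-303775 + 2*124) = (476050 + √74234*(1/103970))/(-303775 + 248) = (476050 + √74234/103970)/(-303527) = (476050 + √74234/103970)*(-1/303527) = -476050/303527 - √74234/31557702190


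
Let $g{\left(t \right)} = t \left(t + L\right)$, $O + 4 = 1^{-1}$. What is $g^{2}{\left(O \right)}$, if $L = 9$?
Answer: $324$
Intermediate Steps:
$O = -3$ ($O = -4 + 1^{-1} = -4 + 1 = -3$)
$g{\left(t \right)} = t \left(9 + t\right)$ ($g{\left(t \right)} = t \left(t + 9\right) = t \left(9 + t\right)$)
$g^{2}{\left(O \right)} = \left(- 3 \left(9 - 3\right)\right)^{2} = \left(\left(-3\right) 6\right)^{2} = \left(-18\right)^{2} = 324$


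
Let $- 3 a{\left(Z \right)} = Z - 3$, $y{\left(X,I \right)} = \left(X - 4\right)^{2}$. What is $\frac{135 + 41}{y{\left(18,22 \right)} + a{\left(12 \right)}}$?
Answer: $\frac{176}{193} \approx 0.91192$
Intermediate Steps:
$y{\left(X,I \right)} = \left(-4 + X\right)^{2}$
$a{\left(Z \right)} = 1 - \frac{Z}{3}$ ($a{\left(Z \right)} = - \frac{Z - 3}{3} = - \frac{-3 + Z}{3} = 1 - \frac{Z}{3}$)
$\frac{135 + 41}{y{\left(18,22 \right)} + a{\left(12 \right)}} = \frac{135 + 41}{\left(-4 + 18\right)^{2} + \left(1 - 4\right)} = \frac{176}{14^{2} + \left(1 - 4\right)} = \frac{176}{196 - 3} = \frac{176}{193}$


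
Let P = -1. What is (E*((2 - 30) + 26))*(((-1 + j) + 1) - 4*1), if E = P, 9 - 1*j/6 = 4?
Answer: 52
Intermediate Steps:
j = 30 (j = 54 - 6*4 = 54 - 24 = 30)
E = -1
(E*((2 - 30) + 26))*(((-1 + j) + 1) - 4*1) = (-((2 - 30) + 26))*(((-1 + 30) + 1) - 4*1) = (-(-28 + 26))*((29 + 1) - 4) = (-1*(-2))*(30 - 4) = 2*26 = 52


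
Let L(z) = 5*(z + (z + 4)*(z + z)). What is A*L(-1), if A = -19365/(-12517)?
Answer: -677775/12517 ≈ -54.148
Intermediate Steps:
A = 19365/12517 (A = -19365*(-1/12517) = 19365/12517 ≈ 1.5471)
L(z) = 5*z + 10*z*(4 + z) (L(z) = 5*(z + (4 + z)*(2*z)) = 5*(z + 2*z*(4 + z)) = 5*z + 10*z*(4 + z))
A*L(-1) = 19365*(5*(-1)*(9 + 2*(-1)))/12517 = 19365*(5*(-1)*(9 - 2))/12517 = 19365*(5*(-1)*7)/12517 = (19365/12517)*(-35) = -677775/12517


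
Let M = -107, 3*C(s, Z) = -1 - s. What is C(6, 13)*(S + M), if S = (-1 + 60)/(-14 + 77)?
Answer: 6682/27 ≈ 247.48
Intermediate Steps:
C(s, Z) = -1/3 - s/3 (C(s, Z) = (-1 - s)/3 = -1/3 - s/3)
S = 59/63 ≈ 0.93651
C(6, 13)*(S + M) = (-1/3 - 1/3*6)*(59/63 - 107) = (-1/3 - 2)*(-6682/63) = -7/3*(-6682/63) = 6682/27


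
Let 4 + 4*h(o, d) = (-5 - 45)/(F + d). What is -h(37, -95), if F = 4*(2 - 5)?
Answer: 189/214 ≈ 0.88318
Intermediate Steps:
F = -12 (F = 4*(-3) = -12)
h(o, d) = -1 - 25/(2*(-12 + d)) (h(o, d) = -1 + ((-5 - 45)/(-12 + d))/4 = -1 + (-50/(-12 + d))/4 = -1 - 25/(2*(-12 + d)))
-h(37, -95) = -(-1/2 - 1*(-95))/(-12 - 95) = -(-1/2 + 95)/(-107) = -(-1)*189/(107*2) = -1*(-189/214) = 189/214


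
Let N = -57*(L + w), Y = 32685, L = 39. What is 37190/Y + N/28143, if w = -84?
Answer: 25121671/20441199 ≈ 1.2290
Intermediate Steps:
N = 2565 (N = -57*(39 - 84) = -57*(-45) = 2565)
37190/Y + N/28143 = 37190/32685 + 2565/28143 = 37190*(1/32685) + 2565*(1/28143) = 7438/6537 + 285/3127 = 25121671/20441199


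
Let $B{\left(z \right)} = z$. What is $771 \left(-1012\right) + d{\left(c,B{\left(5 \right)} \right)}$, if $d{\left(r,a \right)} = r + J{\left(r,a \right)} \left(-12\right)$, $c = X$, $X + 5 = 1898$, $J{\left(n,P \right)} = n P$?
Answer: $-891939$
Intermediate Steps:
$J{\left(n,P \right)} = P n$
$X = 1893$ ($X = -5 + 1898 = 1893$)
$c = 1893$
$d{\left(r,a \right)} = r - 12 a r$ ($d{\left(r,a \right)} = r + a r \left(-12\right) = r - 12 a r$)
$771 \left(-1012\right) + d{\left(c,B{\left(5 \right)} \right)} = 771 \left(-1012\right) + 1893 \left(1 - 60\right) = -780252 + 1893 \left(1 - 60\right) = -780252 + 1893 \left(-59\right) = -780252 - 111687 = -891939$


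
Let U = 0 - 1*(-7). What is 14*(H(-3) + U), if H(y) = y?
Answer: 56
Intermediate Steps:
U = 7 (U = 0 + 7 = 7)
14*(H(-3) + U) = 14*(-3 + 7) = 14*4 = 56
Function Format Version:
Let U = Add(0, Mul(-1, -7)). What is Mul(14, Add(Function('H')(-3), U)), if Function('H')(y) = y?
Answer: 56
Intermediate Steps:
U = 7 (U = Add(0, 7) = 7)
Mul(14, Add(Function('H')(-3), U)) = Mul(14, Add(-3, 7)) = Mul(14, 4) = 56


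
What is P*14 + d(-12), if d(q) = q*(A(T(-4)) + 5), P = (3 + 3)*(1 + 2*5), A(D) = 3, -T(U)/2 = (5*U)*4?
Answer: 828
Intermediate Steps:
T(U) = -40*U (T(U) = -2*5*U*4 = -40*U)
P = 66 (P = 6*(1 + 10) = 6*11 = 66)
d(q) = 8*q (d(q) = q*(3 + 5) = q*8 = 8*q)
P*14 + d(-12) = 66*14 + 8*(-12) = 924 - 96 = 828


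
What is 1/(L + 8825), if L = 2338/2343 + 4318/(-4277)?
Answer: 10021011/88435304627 ≈ 0.00011331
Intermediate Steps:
L = -117448/10021011 (L = 2338*(1/2343) + 4318*(-1/4277) = 2338/2343 - 4318/4277 = -117448/10021011 ≈ -0.011720)
1/(L + 8825) = 1/(-117448/10021011 + 8825) = 1/(88435304627/10021011) = 10021011/88435304627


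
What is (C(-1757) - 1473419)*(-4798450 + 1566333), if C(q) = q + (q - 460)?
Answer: 4775107030981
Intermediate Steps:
C(q) = -460 + 2*q (C(q) = q + (-460 + q) = -460 + 2*q)
(C(-1757) - 1473419)*(-4798450 + 1566333) = ((-460 + 2*(-1757)) - 1473419)*(-4798450 + 1566333) = ((-460 - 3514) - 1473419)*(-3232117) = (-3974 - 1473419)*(-3232117) = -1477393*(-3232117) = 4775107030981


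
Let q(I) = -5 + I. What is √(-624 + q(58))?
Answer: I*√571 ≈ 23.896*I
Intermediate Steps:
√(-624 + q(58)) = √(-624 + (-5 + 58)) = √(-624 + 53) = √(-571) = I*√571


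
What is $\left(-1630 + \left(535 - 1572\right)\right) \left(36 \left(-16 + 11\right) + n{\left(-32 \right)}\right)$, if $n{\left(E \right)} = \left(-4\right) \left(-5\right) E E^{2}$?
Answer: $1748325180$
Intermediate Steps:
$n{\left(E \right)} = 20 E^{3}$ ($n{\left(E \right)} = 20 E E^{2} = 20 E^{3}$)
$\left(-1630 + \left(535 - 1572\right)\right) \left(36 \left(-16 + 11\right) + n{\left(-32 \right)}\right) = \left(-1630 + \left(535 - 1572\right)\right) \left(36 \left(-16 + 11\right) + 20 \left(-32\right)^{3}\right) = \left(-1630 - 1037\right) \left(36 \left(-5\right) + 20 \left(-32768\right)\right) = - 2667 \left(-180 - 655360\right) = \left(-2667\right) \left(-655540\right) = 1748325180$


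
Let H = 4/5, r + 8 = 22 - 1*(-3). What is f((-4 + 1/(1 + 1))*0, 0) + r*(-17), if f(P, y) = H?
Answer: -1441/5 ≈ -288.20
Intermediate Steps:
r = 17 (r = -8 + (22 - 1*(-3)) = -8 + (22 + 3) = -8 + 25 = 17)
H = 4/5 (H = 4*(1/5) = 4/5 ≈ 0.80000)
f(P, y) = 4/5
f((-4 + 1/(1 + 1))*0, 0) + r*(-17) = 4/5 + 17*(-17) = 4/5 - 289 = -1441/5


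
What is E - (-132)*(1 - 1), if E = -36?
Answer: -36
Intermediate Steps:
E - (-132)*(1 - 1) = -36 - (-132)*(1 - 1) = -36 - (-132)*0 = -36 - 44*0 = -36 + 0 = -36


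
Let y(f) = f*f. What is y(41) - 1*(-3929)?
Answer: 5610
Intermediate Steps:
y(f) = f²
y(41) - 1*(-3929) = 41² - 1*(-3929) = 1681 + 3929 = 5610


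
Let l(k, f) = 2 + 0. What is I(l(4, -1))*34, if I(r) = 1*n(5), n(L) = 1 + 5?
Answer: 204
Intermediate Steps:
n(L) = 6
l(k, f) = 2
I(r) = 6 (I(r) = 1*6 = 6)
I(l(4, -1))*34 = 6*34 = 204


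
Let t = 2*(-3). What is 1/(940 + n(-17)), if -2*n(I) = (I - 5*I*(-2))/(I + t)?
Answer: 46/43053 ≈ 0.0010685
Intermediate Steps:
t = -6
n(I) = -11*I/(2*(-6 + I)) (n(I) = -(I - 5*I*(-2))/(2*(I - 6)) = -(I + 10*I)/(2*(-6 + I)) = -11*I/(2*(-6 + I)))
1/(940 + n(-17)) = 1/(940 - 11*(-17)/(-12 + 2*(-17))) = 1/(940 - 11*(-17)/(-12 - 34)) = 1/(940 - 11*(-17)/(-46)) = 1/(940 - 11*(-17)*(-1/46)) = 1/(940 - 187/46) = 1/(43053/46) = 46/43053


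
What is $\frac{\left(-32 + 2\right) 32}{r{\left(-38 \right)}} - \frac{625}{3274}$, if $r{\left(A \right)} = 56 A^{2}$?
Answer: $- \frac{1677595}{8273398} \approx -0.20277$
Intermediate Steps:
$\frac{\left(-32 + 2\right) 32}{r{\left(-38 \right)}} - \frac{625}{3274} = \frac{\left(-32 + 2\right) 32}{56 \left(-38\right)^{2}} - \frac{625}{3274} = \frac{\left(-30\right) 32}{56 \cdot 1444} - \frac{625}{3274} = - \frac{960}{80864} - \frac{625}{3274} = \left(-960\right) \frac{1}{80864} - \frac{625}{3274} = - \frac{30}{2527} - \frac{625}{3274} = - \frac{1677595}{8273398}$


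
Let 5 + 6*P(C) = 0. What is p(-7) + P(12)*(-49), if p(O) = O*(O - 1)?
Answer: 581/6 ≈ 96.833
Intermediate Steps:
p(O) = O*(-1 + O)
P(C) = -5/6 (P(C) = -5/6 + (1/6)*0 = -5/6 + 0 = -5/6)
p(-7) + P(12)*(-49) = -7*(-1 - 7) - 5/6*(-49) = -7*(-8) + 245/6 = 56 + 245/6 = 581/6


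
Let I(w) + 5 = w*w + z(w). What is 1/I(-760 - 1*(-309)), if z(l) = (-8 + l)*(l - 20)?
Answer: 1/419585 ≈ 2.3833e-6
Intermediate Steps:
z(l) = (-20 + l)*(-8 + l) (z(l) = (-8 + l)*(-20 + l) = (-20 + l)*(-8 + l))
I(w) = 155 - 28*w + 2*w² (I(w) = -5 + (w*w + (160 + w² - 28*w)) = -5 + (w² + (160 + w² - 28*w)) = -5 + (160 - 28*w + 2*w²) = 155 - 28*w + 2*w²)
1/I(-760 - 1*(-309)) = 1/(155 - 28*(-760 - 1*(-309)) + 2*(-760 - 1*(-309))²) = 1/(155 - 28*(-760 + 309) + 2*(-760 + 309)²) = 1/(155 - 28*(-451) + 2*(-451)²) = 1/(155 + 12628 + 2*203401) = 1/(155 + 12628 + 406802) = 1/419585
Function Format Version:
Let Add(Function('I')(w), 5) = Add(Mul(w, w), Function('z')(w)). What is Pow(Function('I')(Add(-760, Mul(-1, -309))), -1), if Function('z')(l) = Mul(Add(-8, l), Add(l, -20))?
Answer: Rational(1, 419585) ≈ 2.3833e-6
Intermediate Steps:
Function('z')(l) = Mul(Add(-20, l), Add(-8, l)) (Function('z')(l) = Mul(Add(-8, l), Add(-20, l)) = Mul(Add(-20, l), Add(-8, l)))
Function('I')(w) = Add(155, Mul(-28, w), Mul(2, Pow(w, 2))) (Function('I')(w) = Add(-5, Add(Mul(w, w), Add(160, Pow(w, 2), Mul(-28, w)))) = Add(-5, Add(Pow(w, 2), Add(160, Pow(w, 2), Mul(-28, w)))) = Add(-5, Add(160, Mul(-28, w), Mul(2, Pow(w, 2)))) = Add(155, Mul(-28, w), Mul(2, Pow(w, 2))))
Pow(Function('I')(Add(-760, Mul(-1, -309))), -1) = Pow(Add(155, Mul(-28, Add(-760, Mul(-1, -309))), Mul(2, Pow(Add(-760, Mul(-1, -309)), 2))), -1) = Pow(Add(155, Mul(-28, Add(-760, 309)), Mul(2, Pow(Add(-760, 309), 2))), -1) = Pow(Add(155, Mul(-28, -451), Mul(2, Pow(-451, 2))), -1) = Pow(Add(155, 12628, Mul(2, 203401)), -1) = Pow(Add(155, 12628, 406802), -1) = Pow(419585, -1) = Rational(1, 419585)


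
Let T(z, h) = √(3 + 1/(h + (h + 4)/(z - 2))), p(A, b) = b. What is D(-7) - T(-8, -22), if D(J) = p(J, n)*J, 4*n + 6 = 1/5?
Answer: 203/20 - √30098/101 ≈ 8.4323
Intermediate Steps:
n = -29/20 (n = -3/2 + (¼)/5 = -3/2 + (¼)*(⅕) = -3/2 + 1/20 = -29/20 ≈ -1.4500)
D(J) = -29*J/20
T(z, h) = √(3 + 1/(h + (4 + h)/(-2 + z)))
D(-7) - T(-8, -22) = -29/20*(-7) - √((10 - 8 - 3*(-22) + 3*(-22)*(-8))/(4 - 1*(-22) - 22*(-8))) = 203/20 - √((10 - 8 + 66 + 528)/(4 + 22 + 176)) = 203/20 - √(596/202) = 203/20 - √((1/202)*596) = 203/20 - √(298/101) = 203/20 - √30098/101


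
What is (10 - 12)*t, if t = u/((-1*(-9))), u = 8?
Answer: -16/9 ≈ -1.7778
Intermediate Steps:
t = 8/9 (t = 8/((-1*(-9))) = 8/9 ≈ 0.88889)
(10 - 12)*t = (10 - 12)*(8/9) = -2*8/9 = -16/9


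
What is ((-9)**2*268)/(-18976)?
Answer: -5427/4744 ≈ -1.1440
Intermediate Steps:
((-9)**2*268)/(-18976) = (81*268)*(-1/18976) = 21708*(-1/18976) = -5427/4744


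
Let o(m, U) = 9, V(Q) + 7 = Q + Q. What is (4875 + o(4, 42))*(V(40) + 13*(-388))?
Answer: -24278364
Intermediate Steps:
V(Q) = -7 + 2*Q (V(Q) = -7 + (Q + Q) = -7 + 2*Q)
(4875 + o(4, 42))*(V(40) + 13*(-388)) = (4875 + 9)*((-7 + 2*40) + 13*(-388)) = 4884*((-7 + 80) - 5044) = 4884*(73 - 5044) = 4884*(-4971) = -24278364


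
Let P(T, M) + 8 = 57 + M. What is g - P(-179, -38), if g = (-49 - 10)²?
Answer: 3470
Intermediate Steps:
g = 3481 (g = (-59)² = 3481)
P(T, M) = 49 + M (P(T, M) = -8 + (57 + M) = 49 + M)
g - P(-179, -38) = 3481 - (49 - 38) = 3481 - 1*11 = 3481 - 11 = 3470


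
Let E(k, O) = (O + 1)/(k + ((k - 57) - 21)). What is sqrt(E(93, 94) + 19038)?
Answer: sqrt(6168597)/18 ≈ 137.98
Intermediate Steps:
E(k, O) = (1 + O)/(-78 + 2*k) (E(k, O) = (1 + O)/(k + ((-57 + k) - 21)) = (1 + O)/(k + (-78 + k)) = (1 + O)/(-78 + 2*k))
sqrt(E(93, 94) + 19038) = sqrt((1 + 94)/(2*(-39 + 93)) + 19038) = sqrt((1/2)*95/54 + 19038) = sqrt((1/2)*(1/54)*95 + 19038) = sqrt(95/108 + 19038) = sqrt(2056199/108) = sqrt(6168597)/18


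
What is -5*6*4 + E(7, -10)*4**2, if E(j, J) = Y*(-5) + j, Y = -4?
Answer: 312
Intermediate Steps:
E(j, J) = 20 + j (E(j, J) = -4*(-5) + j = 20 + j)
-5*6*4 + E(7, -10)*4**2 = -5*6*4 + (20 + 7)*4**2 = -30*4 + 27*16 = -120 + 432 = 312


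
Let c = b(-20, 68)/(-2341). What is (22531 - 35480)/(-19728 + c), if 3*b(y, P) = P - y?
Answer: 90940827/138549832 ≈ 0.65638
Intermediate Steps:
b(y, P) = -y/3 + P/3 (b(y, P) = (P - y)/3 = -y/3 + P/3)
c = -88/7023 (c = (-⅓*(-20) + (⅓)*68)/(-2341) = (20/3 + 68/3)*(-1/2341) = (88/3)*(-1/2341) = -88/7023 ≈ -0.012530)
(22531 - 35480)/(-19728 + c) = (22531 - 35480)/(-19728 - 88/7023) = -12949/(-138549832/7023) = -12949*(-7023/138549832) = 90940827/138549832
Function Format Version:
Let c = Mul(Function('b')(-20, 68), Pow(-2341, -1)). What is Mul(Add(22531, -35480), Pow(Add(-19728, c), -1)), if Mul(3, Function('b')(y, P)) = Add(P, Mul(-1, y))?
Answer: Rational(90940827, 138549832) ≈ 0.65638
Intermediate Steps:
Function('b')(y, P) = Add(Mul(Rational(-1, 3), y), Mul(Rational(1, 3), P)) (Function('b')(y, P) = Mul(Rational(1, 3), Add(P, Mul(-1, y))) = Add(Mul(Rational(-1, 3), y), Mul(Rational(1, 3), P)))
c = Rational(-88, 7023) (c = Mul(Add(Mul(Rational(-1, 3), -20), Mul(Rational(1, 3), 68)), Pow(-2341, -1)) = Mul(Add(Rational(20, 3), Rational(68, 3)), Rational(-1, 2341)) = Mul(Rational(88, 3), Rational(-1, 2341)) = Rational(-88, 7023) ≈ -0.012530)
Mul(Add(22531, -35480), Pow(Add(-19728, c), -1)) = Mul(Add(22531, -35480), Pow(Add(-19728, Rational(-88, 7023)), -1)) = Mul(-12949, Pow(Rational(-138549832, 7023), -1)) = Mul(-12949, Rational(-7023, 138549832)) = Rational(90940827, 138549832)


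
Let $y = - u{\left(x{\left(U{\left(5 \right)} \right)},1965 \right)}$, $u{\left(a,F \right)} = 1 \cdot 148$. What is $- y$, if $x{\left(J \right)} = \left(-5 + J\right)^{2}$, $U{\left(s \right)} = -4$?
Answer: $148$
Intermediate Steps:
$u{\left(a,F \right)} = 148$
$y = -148$ ($y = \left(-1\right) 148 = -148$)
$- y = \left(-1\right) \left(-148\right) = 148$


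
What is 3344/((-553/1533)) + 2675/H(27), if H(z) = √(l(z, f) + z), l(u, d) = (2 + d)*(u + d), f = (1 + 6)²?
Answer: -732336/79 + 2675*√3903/3903 ≈ -9227.3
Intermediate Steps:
f = 49 (f = 7² = 49)
l(u, d) = (2 + d)*(d + u)
H(z) = √(2499 + 52*z) (H(z) = √((49² + 2*49 + 2*z + 49*z) + z) = √((2401 + 98 + 2*z + 49*z) + z) = √((2499 + 51*z) + z) = √(2499 + 52*z))
3344/((-553/1533)) + 2675/H(27) = 3344/((-553/1533)) + 2675/(√(2499 + 52*27)) = 3344/((-553*1/1533)) + 2675/(√(2499 + 1404)) = 3344/(-79/219) + 2675/(√3903) = 3344*(-219/79) + 2675*(√3903/3903) = -732336/79 + 2675*√3903/3903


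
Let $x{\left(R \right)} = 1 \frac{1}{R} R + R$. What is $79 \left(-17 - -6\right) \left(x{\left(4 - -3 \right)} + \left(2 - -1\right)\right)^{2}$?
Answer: $-105149$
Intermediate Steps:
$x{\left(R \right)} = 1 + R$ ($x{\left(R \right)} = \frac{R}{R} + R = 1 + R$)
$79 \left(-17 - -6\right) \left(x{\left(4 - -3 \right)} + \left(2 - -1\right)\right)^{2} = 79 \left(-17 - -6\right) \left(\left(1 + \left(4 - -3\right)\right) + \left(2 - -1\right)\right)^{2} = 79 \left(-17 + 6\right) \left(\left(1 + \left(4 + 3\right)\right) + \left(2 + 1\right)\right)^{2} = 79 \left(-11\right) \left(\left(1 + 7\right) + 3\right)^{2} = - 869 \left(8 + 3\right)^{2} = - 869 \cdot 11^{2} = \left(-869\right) 121 = -105149$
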